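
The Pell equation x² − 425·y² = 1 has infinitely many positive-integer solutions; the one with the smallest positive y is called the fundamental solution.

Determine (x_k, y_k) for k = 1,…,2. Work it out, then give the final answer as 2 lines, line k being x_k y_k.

143649 6968
41270070401 2001892464

d=425: √d = [20; 1,1,1,1,1,1,40] (ℓ=7, odd), read p_13/q_13
i=0: a=20 ⇒ p=20, q=1
i=1: a=1 ⇒ p=21, q=1
i=2: a=1 ⇒ p=41, q=2
i=3: a=1 ⇒ p=62, q=3
i=4: a=1 ⇒ p=103, q=5
i=5: a=1 ⇒ p=165, q=8
i=6: a=1 ⇒ p=268, q=13
i=7: a=40 ⇒ p=10885, q=528
…
i=10: a=1 ⇒ p=33191, q=1610
i=11: a=1 ⇒ p=55229, q=2679
i=12: a=1 ⇒ p=88420, q=4289
i=13: a=1 ⇒ p=143649, q=6968
(x₁, y₁) = (143649, 6968);  143649² − 425·6968² = 1 ✓
(143649+6968√425)^2 = 41270070401 + 2001892464√425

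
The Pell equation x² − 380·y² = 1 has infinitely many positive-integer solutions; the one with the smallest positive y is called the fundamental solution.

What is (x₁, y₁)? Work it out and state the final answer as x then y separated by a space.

39 2

√380 → a₀=19, period (2,38); ℓ=2 even so k=1
step 0: (19, 1)  from 19·(1,0) + (0,1)
step 1: (39, 2)  from 2·(19,1) + (1,0)
→ (39, 2).  Check: 39²=1521, 380·2²=1520, difference 1.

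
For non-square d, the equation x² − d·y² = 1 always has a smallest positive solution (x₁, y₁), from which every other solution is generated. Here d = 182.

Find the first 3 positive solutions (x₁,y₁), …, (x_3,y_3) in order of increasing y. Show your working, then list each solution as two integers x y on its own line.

√182 → a₀=13, period (2,26); ℓ=2 even so k=1
i=0: a=13 ⇒ p=13, q=1
i=1: a=2 ⇒ p=27, q=2
fundamental: x₁=27, y₁=2  (since 729 − 182·4 = 1)
n=2: (27,2)∘(27,2) = (27·27+182·2·2, 27·2+2·27) = (1457,108)
n=3: (1457,108)∘(27,2) = (27·1457+182·2·108, 27·108+2·1457) = (78651,5830)

27 2
1457 108
78651 5830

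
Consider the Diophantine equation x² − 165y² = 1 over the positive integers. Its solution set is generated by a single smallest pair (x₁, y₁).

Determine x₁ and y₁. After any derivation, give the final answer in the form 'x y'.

1079 84

[12; 1,5,2,5,1,24] for √165; ℓ=6 ⇒ convergent index 5
step 0: (12, 1)  from 12·(1,0) + (0,1)
…
step 2: (77, 6)  from 5·(13,1) + (12,1)
step 3: (167, 13)  from 2·(77,6) + (13,1)
step 4: (912, 71)  from 5·(167,13) + (77,6)
step 5: (1079, 84)  from 1·(912,71) + (167,13)
(x₁, y₁) = (1079, 84);  1079² − 165·84² = 1 ✓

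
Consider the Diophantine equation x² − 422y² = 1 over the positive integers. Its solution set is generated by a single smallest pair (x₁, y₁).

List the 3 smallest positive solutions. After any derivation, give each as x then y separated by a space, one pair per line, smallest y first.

d=422: √d = [20; 1,1,5,2,1,…,1,1,40] (ℓ=14, even), read p_13/q_13
a_0=20:  p_0=20·1+0=20,  q_0=20·0+1=1
a_1=1:  p_1=1·20+1=21,  q_1=1·1+0=1
a_2=1:  p_2=1·21+20=41,  q_2=1·1+1=2
a_3=5:  p_3=5·41+21=226,  q_3=5·2+1=11
a_4=2:  p_4=2·226+41=493,  q_4=2·11+2=24
a_5=1:  p_5=1·493+226=719,  q_5=1·24+11=35
…
a_7=20:  p_7=20·2650+719=53719,  q_7=20·129+35=2615
a_8=3:  p_8=3·53719+2650=163807,  q_8=3·2615+129=7974
a_9=1:  p_9=1·163807+53719=217526,  q_9=1·7974+2615=10589
a_10=2:  p_10=2·217526+163807=598859,  q_10=2·10589+7974=29152
…
a_12=1:  p_12=1·3211821+598859=3810680,  q_12=1·156349+29152=185501
a_13=1:  p_13=1·3810680+3211821=7022501,  q_13=1·185501+156349=341850
fundamental: x₁=7022501, y₁=341850  (since 49315520295001 − 422·116861422500 = 1)
n=2: (7022501,341850)∘(7022501,341850) = (7022501·7022501+422·341850·341850, 7022501·341850+341850·7022501) = (98631040590001,4801283933700)
n=3: (98631040590001,4801283933700)∘(7022501,341850) = (7022501·98631040590001+422·341850·4801283933700, 7022501·4801283933700+341850·98631040590001) = (1385273162348638202501,67434042451384025550)

7022501 341850
98631040590001 4801283933700
1385273162348638202501 67434042451384025550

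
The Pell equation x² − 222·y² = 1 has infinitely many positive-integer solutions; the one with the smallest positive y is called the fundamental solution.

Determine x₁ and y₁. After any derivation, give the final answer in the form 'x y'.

149 10

√222 = [14; 1,8,1,28, …], period ℓ=4 (even) → k=3
a_0=14:  p_0=14·1+0=14,  q_0=14·0+1=1
…
a_2=8:  p_2=8·15+14=134,  q_2=8·1+1=9
a_3=1:  p_3=1·134+15=149,  q_3=1·9+1=10
→ (149, 10).  Check: 149²=22201, 222·10²=22200, difference 1.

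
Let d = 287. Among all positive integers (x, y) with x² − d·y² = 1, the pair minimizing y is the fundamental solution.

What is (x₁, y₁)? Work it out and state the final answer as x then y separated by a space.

288 17

[16; 1,15,1,32] for √287; ℓ=4 ⇒ convergent index 3
step 0: (16, 1)  from 16·(1,0) + (0,1)
…
step 2: (271, 16)  from 15·(17,1) + (16,1)
step 3: (288, 17)  from 1·(271,16) + (17,1)
fundamental: x₁=288, y₁=17  (since 82944 − 287·289 = 1)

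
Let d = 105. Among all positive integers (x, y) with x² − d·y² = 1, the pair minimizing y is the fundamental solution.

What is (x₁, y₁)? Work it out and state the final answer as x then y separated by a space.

[10; 4,20] for √105; ℓ=2 ⇒ convergent index 1
i=0: a=10 ⇒ p=10, q=1
i=1: a=4 ⇒ p=41, q=4
(x₁, y₁) = (41, 4);  41² − 105·4² = 1 ✓

41 4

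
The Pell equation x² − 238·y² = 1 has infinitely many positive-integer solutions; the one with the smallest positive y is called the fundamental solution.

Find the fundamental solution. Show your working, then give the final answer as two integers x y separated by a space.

[15; 2,2,1,14,1,2,2,30] for √238; ℓ=8 ⇒ convergent index 7
step 0: (15, 1)  from 15·(1,0) + (0,1)
…
step 2: (77, 5)  from 2·(31,2) + (15,1)
…
step 4: (1589, 103)  from 14·(108,7) + (77,5)
step 5: (1697, 110)  from 1·(1589,103) + (108,7)
step 6: (4983, 323)  from 2·(1697,110) + (1589,103)
step 7: (11663, 756)  from 2·(4983,323) + (1697,110)
(x₁, y₁) = (11663, 756);  11663² − 238·756² = 1 ✓

11663 756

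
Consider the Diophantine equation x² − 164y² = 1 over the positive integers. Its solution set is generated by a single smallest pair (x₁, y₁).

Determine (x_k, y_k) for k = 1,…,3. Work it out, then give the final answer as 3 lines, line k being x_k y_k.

d=164: √d = [12; 1,4,6,4,1,24] (ℓ=6, even), read p_5/q_5
step 0: (12, 1)  from 12·(1,0) + (0,1)
…
step 4: (1652, 129)  from 4·(397,31) + (64,5)
step 5: (2049, 160)  from 1·(1652,129) + (397,31)
→ (2049, 160).  Check: 2049²=4198401, 164·160²=4198400, difference 1.
n=2: (2049,160)∘(2049,160) = (2049·2049+164·160·160, 2049·160+160·2049) = (8396801,655680)
n=3: (8396801,655680)∘(2049,160) = (2049·8396801+164·160·655680, 2049·655680+160·8396801) = (34410088449,2686976480)

2049 160
8396801 655680
34410088449 2686976480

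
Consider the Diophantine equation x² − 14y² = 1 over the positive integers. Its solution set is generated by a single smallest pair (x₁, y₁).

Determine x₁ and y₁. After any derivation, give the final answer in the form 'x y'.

[3; 1,2,1,6] for √14; ℓ=4 ⇒ convergent index 3
k=0  a_k=3  p_k/q_k = 3/1
k=1  a_k=1  p_k/q_k = 4/1
k=2  a_k=2  p_k/q_k = 11/3
k=3  a_k=1  p_k/q_k = 15/4
fundamental: x₁=15, y₁=4  (since 225 − 14·16 = 1)

15 4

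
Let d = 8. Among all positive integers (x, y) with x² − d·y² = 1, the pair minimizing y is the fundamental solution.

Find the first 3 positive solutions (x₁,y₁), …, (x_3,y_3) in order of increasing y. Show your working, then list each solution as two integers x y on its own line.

√8 → a₀=2, period (1,4); ℓ=2 even so k=1
a_0=2:  p_0=2·1+0=2,  q_0=2·0+1=1
a_1=1:  p_1=1·2+1=3,  q_1=1·1+0=1
fundamental: x₁=3, y₁=1  (since 9 − 8·1 = 1)
(x_2, y_2) = (3·3 + 8·1·1, 3·1 + 1·3) = (17, 6)
(x_3, y_3) = (3·17 + 8·1·6, 3·6 + 1·17) = (99, 35)

3 1
17 6
99 35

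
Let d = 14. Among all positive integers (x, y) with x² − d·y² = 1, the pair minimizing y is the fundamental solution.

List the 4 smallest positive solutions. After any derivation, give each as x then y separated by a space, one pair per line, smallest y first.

√14 = [3; 1,2,1,6, …], period ℓ=4 (even) → k=3
step 0: (3, 1)  from 3·(1,0) + (0,1)
…
step 2: (11, 3)  from 2·(4,1) + (3,1)
step 3: (15, 4)  from 1·(11,3) + (4,1)
→ (15, 4).  Check: 15²=225, 14·4²=224, difference 1.
n=2: (15,4)∘(15,4) = (15·15+14·4·4, 15·4+4·15) = (449,120)
n=3: (449,120)∘(15,4) = (15·449+14·4·120, 15·120+4·449) = (13455,3596)
n=4: (13455,3596)∘(15,4) = (15·13455+14·4·3596, 15·3596+4·13455) = (403201,107760)

15 4
449 120
13455 3596
403201 107760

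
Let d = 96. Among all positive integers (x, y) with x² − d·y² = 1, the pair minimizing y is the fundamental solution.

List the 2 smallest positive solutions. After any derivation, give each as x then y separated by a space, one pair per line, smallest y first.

d=96: √d = [9; 1,3,1,18] (ℓ=4, even), read p_3/q_3
a_0=9:  p_0=9·1+0=9,  q_0=9·0+1=1
…
a_2=3:  p_2=3·10+9=39,  q_2=3·1+1=4
a_3=1:  p_3=1·39+10=49,  q_3=1·4+1=5
fundamental: x₁=49, y₁=5  (since 2401 − 96·25 = 1)
(49+5√96)^2 = 4801 + 490√96

49 5
4801 490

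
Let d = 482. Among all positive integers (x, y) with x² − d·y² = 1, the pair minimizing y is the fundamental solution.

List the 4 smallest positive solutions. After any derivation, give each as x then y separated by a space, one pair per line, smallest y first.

√482 → a₀=21, period (1,20,1,42); ℓ=4 even so k=3
k=0  a_k=21  p_k/q_k = 21/1
k=1  a_k=1  p_k/q_k = 22/1
k=2  a_k=20  p_k/q_k = 461/21
k=3  a_k=1  p_k/q_k = 483/22
fundamental: x₁=483, y₁=22  (since 233289 − 482·484 = 1)
k=2:  x_2 = 483·483+482·22·22 = 466577,  y_2 = 483·22+22·483 = 21252
k=3:  x_3 = 483·466577+482·22·21252 = 450712899,  y_3 = 483·21252+22·466577 = 20529410
k=4:  x_4 = 483·450712899+482·22·20529410 = 435388193857,  y_4 = 483·20529410+22·450712899 = 19831388808

483 22
466577 21252
450712899 20529410
435388193857 19831388808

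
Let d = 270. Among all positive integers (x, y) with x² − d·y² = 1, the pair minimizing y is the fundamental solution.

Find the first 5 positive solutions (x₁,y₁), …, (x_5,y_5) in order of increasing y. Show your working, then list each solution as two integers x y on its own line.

5291 322
55989361 3407404
592479412811 36057148806
6269617090376641 381556745257688
66345087457886202251 4037633442259705610

d=270: √d = [16; 2,3,6,3,2,32] (ℓ=6, even), read p_5/q_5
a_0=16:  p_0=16·1+0=16,  q_0=16·0+1=1
…
a_2=3:  p_2=3·33+16=115,  q_2=3·2+1=7
a_3=6:  p_3=6·115+33=723,  q_3=6·7+2=44
a_4=3:  p_4=3·723+115=2284,  q_4=3·44+7=139
a_5=2:  p_5=2·2284+723=5291,  q_5=2·139+44=322
→ (5291, 322).  Check: 5291²=27994681, 270·322²=27994680, difference 1.
(5291+322√270)^2 = 55989361 + 3407404√270
(5291+322√270)^3 = 592479412811 + 36057148806√270
(5291+322√270)^4 = 6269617090376641 + 381556745257688√270
(5291+322√270)^5 = 66345087457886202251 + 4037633442259705610√270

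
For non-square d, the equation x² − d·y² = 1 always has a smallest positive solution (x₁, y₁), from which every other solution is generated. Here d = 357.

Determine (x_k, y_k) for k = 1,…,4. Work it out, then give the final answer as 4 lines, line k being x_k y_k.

3401 180
23133601 1224360
157354750601 8328096540
1070326990454401 56647711440720

[18; 1,8,2,8,1,36] for √357; ℓ=6 ⇒ convergent index 5
a_0=18:  p_0=18·1+0=18,  q_0=18·0+1=1
a_1=1:  p_1=1·18+1=19,  q_1=1·1+0=1
a_2=8:  p_2=8·19+18=170,  q_2=8·1+1=9
a_3=2:  p_3=2·170+19=359,  q_3=2·9+1=19
a_4=8:  p_4=8·359+170=3042,  q_4=8·19+9=161
a_5=1:  p_5=1·3042+359=3401,  q_5=1·161+19=180
(x₁, y₁) = (3401, 180);  3401² − 357·180² = 1 ✓
k=2:  x_2 = 3401·3401+357·180·180 = 23133601,  y_2 = 3401·180+180·3401 = 1224360
k=3:  x_3 = 3401·23133601+357·180·1224360 = 157354750601,  y_3 = 3401·1224360+180·23133601 = 8328096540
k=4:  x_4 = 3401·157354750601+357·180·8328096540 = 1070326990454401,  y_4 = 3401·8328096540+180·157354750601 = 56647711440720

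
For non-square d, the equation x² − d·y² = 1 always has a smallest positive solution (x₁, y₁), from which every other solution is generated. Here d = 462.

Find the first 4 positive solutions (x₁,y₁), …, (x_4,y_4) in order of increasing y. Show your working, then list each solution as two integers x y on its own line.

43 2
3697 172
317899 14790
27335617 1271768

d=462: √d = [21; 2,42] (ℓ=2, even), read p_1/q_1
k=0  a_k=21  p_k/q_k = 21/1
k=1  a_k=2  p_k/q_k = 43/2
→ (43, 2).  Check: 43²=1849, 462·2²=1848, difference 1.
k=2:  x_2 = 43·43+462·2·2 = 3697,  y_2 = 43·2+2·43 = 172
k=3:  x_3 = 43·3697+462·2·172 = 317899,  y_3 = 43·172+2·3697 = 14790
k=4:  x_4 = 43·317899+462·2·14790 = 27335617,  y_4 = 43·14790+2·317899 = 1271768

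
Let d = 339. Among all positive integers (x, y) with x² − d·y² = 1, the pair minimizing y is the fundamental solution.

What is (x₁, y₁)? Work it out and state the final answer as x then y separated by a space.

d=339: √d = [18; 2,2,2,1,17,1,2,2,2,36] (ℓ=10, even), read p_9/q_9
step 0: (18, 1)  from 18·(1,0) + (0,1)
…
step 2: (92, 5)  from 2·(37,2) + (18,1)
…
step 6: (5855, 318)  from 1·(5542,301) + (313,17)
step 7: (17252, 937)  from 2·(5855,318) + (5542,301)
step 8: (40359, 2192)  from 2·(17252,937) + (5855,318)
step 9: (97970, 5321)  from 2·(40359,2192) + (17252,937)
(x₁, y₁) = (97970, 5321);  97970² − 339·5321² = 1 ✓

97970 5321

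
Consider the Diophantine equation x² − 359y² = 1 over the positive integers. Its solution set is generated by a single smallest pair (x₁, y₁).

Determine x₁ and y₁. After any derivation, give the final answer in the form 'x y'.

√359 → a₀=18, period (1,17,1,36); ℓ=4 even so k=3
k=0  a_k=18  p_k/q_k = 18/1
…
k=2  a_k=17  p_k/q_k = 341/18
k=3  a_k=1  p_k/q_k = 360/19
fundamental: x₁=360, y₁=19  (since 129600 − 359·361 = 1)

360 19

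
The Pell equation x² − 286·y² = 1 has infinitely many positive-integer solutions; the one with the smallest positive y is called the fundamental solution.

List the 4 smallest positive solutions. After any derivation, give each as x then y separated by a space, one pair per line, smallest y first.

561835 33222
631317134449 37330564740
709392124465745995 41947235681362578
797122648497793485067201 47134850318039357456520

√286 = [16; 1,10,3,3,2,3,3,10,1,32, …], period ℓ=10 (even) → k=9
k=0  a_k=16  p_k/q_k = 16/1
…
k=3  a_k=3  p_k/q_k = 575/34
k=4  a_k=3  p_k/q_k = 1911/113
k=5  a_k=2  p_k/q_k = 4397/260
k=6  a_k=3  p_k/q_k = 15102/893
k=7  a_k=3  p_k/q_k = 49703/2939
k=8  a_k=10  p_k/q_k = 512132/30283
k=9  a_k=1  p_k/q_k = 561835/33222
→ (561835, 33222).  Check: 561835²=315658567225, 286·33222²=315658567224, difference 1.
(x_2, y_2) = (561835·561835 + 286·33222·33222, 561835·33222 + 33222·561835) = (631317134449, 37330564740)
(x_3, y_3) = (561835·631317134449 + 286·33222·37330564740, 561835·37330564740 + 33222·631317134449) = (709392124465745995, 41947235681362578)
(x_4, y_4) = (561835·709392124465745995 + 286·33222·41947235681362578, 561835·41947235681362578 + 33222·709392124465745995) = (797122648497793485067201, 47134850318039357456520)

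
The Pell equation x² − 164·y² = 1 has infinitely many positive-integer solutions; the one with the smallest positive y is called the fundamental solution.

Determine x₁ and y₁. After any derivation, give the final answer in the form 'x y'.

2049 160

√164 → a₀=12, period (1,4,6,4,1,24); ℓ=6 even so k=5
a_0=12:  p_0=12·1+0=12,  q_0=12·0+1=1
a_1=1:  p_1=1·12+1=13,  q_1=1·1+0=1
a_2=4:  p_2=4·13+12=64,  q_2=4·1+1=5
a_3=6:  p_3=6·64+13=397,  q_3=6·5+1=31
a_4=4:  p_4=4·397+64=1652,  q_4=4·31+5=129
a_5=1:  p_5=1·1652+397=2049,  q_5=1·129+31=160
(x₁, y₁) = (2049, 160);  2049² − 164·160² = 1 ✓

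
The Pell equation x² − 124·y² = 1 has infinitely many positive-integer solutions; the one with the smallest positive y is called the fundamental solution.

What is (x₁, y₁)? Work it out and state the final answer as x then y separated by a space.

√124 = [11; 7,2,1,1,1,…,2,7,22, …], period ℓ=16 (even) → k=15
step 0: (11, 1)  from 11·(1,0) + (0,1)
…
step 3: (245, 22)  from 1·(167,15) + (78,7)
…
step 7: (3040, 273)  from 1·(2383,214) + (657,59)
…
step 11: (84875, 7622)  from 1·(67292,6043) + (17583,1579)
…
step 13: (237042, 21287)  from 1·(152167,13665) + (84875,7622)
step 14: (626251, 56239)  from 2·(237042,21287) + (152167,13665)
step 15: (4620799, 414960)  from 7·(626251,56239) + (237042,21287)
fundamental: x₁=4620799, y₁=414960  (since 21351783398401 − 124·172191801600 = 1)

4620799 414960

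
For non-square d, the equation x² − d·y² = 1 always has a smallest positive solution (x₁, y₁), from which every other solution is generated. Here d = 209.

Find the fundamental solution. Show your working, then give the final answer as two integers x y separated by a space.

√209 = [14; 2,5,3,2,3,5,2,28, …], period ℓ=8 (even) → k=7
step 0: (14, 1)  from 14·(1,0) + (0,1)
…
step 2: (159, 11)  from 5·(29,2) + (14,1)
step 3: (506, 35)  from 3·(159,11) + (29,2)
step 4: (1171, 81)  from 2·(506,35) + (159,11)
…
step 6: (21266, 1471)  from 5·(4019,278) + (1171,81)
step 7: (46551, 3220)  from 2·(21266,1471) + (4019,278)
(x₁, y₁) = (46551, 3220);  46551² − 209·3220² = 1 ✓

46551 3220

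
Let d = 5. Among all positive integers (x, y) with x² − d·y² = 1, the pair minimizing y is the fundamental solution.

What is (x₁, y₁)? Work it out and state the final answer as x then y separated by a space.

√5 = [2; 4, …], period ℓ=1 (odd) → k=1
a_0=2:  p_0=2·1+0=2,  q_0=2·0+1=1
a_1=4:  p_1=4·2+1=9,  q_1=4·1+0=4
(x₁, y₁) = (9, 4);  9² − 5·4² = 1 ✓

9 4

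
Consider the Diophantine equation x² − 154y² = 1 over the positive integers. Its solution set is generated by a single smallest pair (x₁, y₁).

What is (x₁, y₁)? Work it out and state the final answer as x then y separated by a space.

21295 1716

d=154: √d = [12; 2,2,3,1,2,1,3,2,2,24] (ℓ=10, even), read p_9/q_9
a_0=12:  p_0=12·1+0=12,  q_0=12·0+1=1
a_1=2:  p_1=2·12+1=25,  q_1=2·1+0=2
…
a_3=3:  p_3=3·62+25=211,  q_3=3·5+2=17
a_4=1:  p_4=1·211+62=273,  q_4=1·17+5=22
a_5=2:  p_5=2·273+211=757,  q_5=2·22+17=61
a_6=1:  p_6=1·757+273=1030,  q_6=1·61+22=83
a_7=3:  p_7=3·1030+757=3847,  q_7=3·83+61=310
a_8=2:  p_8=2·3847+1030=8724,  q_8=2·310+83=703
a_9=2:  p_9=2·8724+3847=21295,  q_9=2·703+310=1716
→ (21295, 1716).  Check: 21295²=453477025, 154·1716²=453477024, difference 1.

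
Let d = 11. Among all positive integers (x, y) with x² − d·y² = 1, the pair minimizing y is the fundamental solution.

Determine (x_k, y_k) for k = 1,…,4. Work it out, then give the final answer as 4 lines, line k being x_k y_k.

10 3
199 60
3970 1197
79201 23880

d=11: √d = [3; 3,6] (ℓ=2, even), read p_1/q_1
i=0: a=3 ⇒ p=3, q=1
i=1: a=3 ⇒ p=10, q=3
(x₁, y₁) = (10, 3);  10² − 11·3² = 1 ✓
n=2: (10,3)∘(10,3) = (10·10+11·3·3, 10·3+3·10) = (199,60)
n=3: (199,60)∘(10,3) = (10·199+11·3·60, 10·60+3·199) = (3970,1197)
n=4: (3970,1197)∘(10,3) = (10·3970+11·3·1197, 10·1197+3·3970) = (79201,23880)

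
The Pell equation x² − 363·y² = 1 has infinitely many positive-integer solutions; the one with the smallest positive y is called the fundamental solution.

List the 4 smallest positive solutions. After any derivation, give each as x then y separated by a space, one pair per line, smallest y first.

362 19
262087 13756
189750626 9959325
137379191137 7210537544

√363 → a₀=19, period (19,38); ℓ=2 even so k=1
i=0: a=19 ⇒ p=19, q=1
i=1: a=19 ⇒ p=362, q=19
fundamental: x₁=362, y₁=19  (since 131044 − 363·361 = 1)
(x_2, y_2) = (362·362 + 363·19·19, 362·19 + 19·362) = (262087, 13756)
(x_3, y_3) = (362·262087 + 363·19·13756, 362·13756 + 19·262087) = (189750626, 9959325)
(x_4, y_4) = (362·189750626 + 363·19·9959325, 362·9959325 + 19·189750626) = (137379191137, 7210537544)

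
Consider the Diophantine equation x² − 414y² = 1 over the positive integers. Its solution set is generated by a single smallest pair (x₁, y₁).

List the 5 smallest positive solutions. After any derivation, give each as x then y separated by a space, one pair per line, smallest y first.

√414 = [20; 2,1,7,2,7,1,2,40, …], period ℓ=8 (even) → k=7
i=0: a=20 ⇒ p=20, q=1
…
i=2: a=1 ⇒ p=61, q=3
…
i=4: a=2 ⇒ p=997, q=49
i=5: a=7 ⇒ p=7447, q=366
i=6: a=1 ⇒ p=8444, q=415
i=7: a=2 ⇒ p=24335, q=1196
fundamental: x₁=24335, y₁=1196  (since 592192225 − 414·1430416 = 1)
n=2: (24335,1196)∘(24335,1196) = (24335·24335+414·1196·1196, 24335·1196+1196·24335) = (1184384449,58209320)
n=3: (1184384449,58209320)∘(24335,1196) = (24335·1184384449+414·1196·58209320, 24335·58209320+1196·1184384449) = (57643991108495,2833047603204)
n=4: (57643991108495,2833047603204)∘(24335,1196) = (24335·57643991108495+414·1196·2833047603204, 24335·2833047603204+1196·57643991108495) = (2805533046066067201,137884426789729360)
n=5: (2805533046066067201,137884426789729360)∘(24335,1196) = (24335·2805533046066067201+414·1196·137884426789729360, 24335·137884426789729360+1196·2805533046066067201) = (136545293294391499564175,6710835049023080347996)

24335 1196
1184384449 58209320
57643991108495 2833047603204
2805533046066067201 137884426789729360
136545293294391499564175 6710835049023080347996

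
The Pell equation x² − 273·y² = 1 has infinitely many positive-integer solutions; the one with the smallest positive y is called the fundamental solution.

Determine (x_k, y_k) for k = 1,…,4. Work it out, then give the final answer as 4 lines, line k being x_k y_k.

727 44
1057057 63976
1536960151 93021060
2234739002497 135252557264

d=273: √d = [16; 1,1,10,1,1,32] (ℓ=6, even), read p_5/q_5
step 0: (16, 1)  from 16·(1,0) + (0,1)
…
step 4: (380, 23)  from 1·(347,21) + (33,2)
step 5: (727, 44)  from 1·(380,23) + (347,21)
fundamental: x₁=727, y₁=44  (since 528529 − 273·1936 = 1)
n=2: (727,44)∘(727,44) = (727·727+273·44·44, 727·44+44·727) = (1057057,63976)
n=3: (1057057,63976)∘(727,44) = (727·1057057+273·44·63976, 727·63976+44·1057057) = (1536960151,93021060)
n=4: (1536960151,93021060)∘(727,44) = (727·1536960151+273·44·93021060, 727·93021060+44·1536960151) = (2234739002497,135252557264)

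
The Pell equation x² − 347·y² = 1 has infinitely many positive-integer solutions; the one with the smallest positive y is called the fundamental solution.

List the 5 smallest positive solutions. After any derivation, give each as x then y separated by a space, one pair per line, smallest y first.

641602 34443
823306252807 44197395372
1056469876826312026 56714274530897445
1355666371822207590758497 72775983935101527618408
1739596510986687599414840072362 93386433689401306371520721787

√347 → a₀=18, period (1,1,1,2,4,…,1,1,36); ℓ=14 even so k=13
a_0=18:  p_0=18·1+0=18,  q_0=18·0+1=1
a_1=1:  p_1=1·18+1=19,  q_1=1·1+0=1
a_2=1:  p_2=1·19+18=37,  q_2=1·1+1=2
a_3=1:  p_3=1·37+19=56,  q_3=1·2+1=3
a_4=2:  p_4=2·56+37=149,  q_4=2·3+2=8
…
a_6=1:  p_6=1·652+149=801,  q_6=1·35+8=43
a_7=17:  p_7=17·801+652=14269,  q_7=17·43+35=766
a_8=1:  p_8=1·14269+801=15070,  q_8=1·766+43=809
…
a_10=2:  p_10=2·74549+15070=164168,  q_10=2·4002+809=8813
a_11=1:  p_11=1·164168+74549=238717,  q_11=1·8813+4002=12815
a_12=1:  p_12=1·238717+164168=402885,  q_12=1·12815+8813=21628
a_13=1:  p_13=1·402885+238717=641602,  q_13=1·21628+12815=34443
(x₁, y₁) = (641602, 34443);  641602² − 347·34443² = 1 ✓
(641602+34443√347)^2 = 823306252807 + 44197395372√347
(641602+34443√347)^3 = 1056469876826312026 + 56714274530897445√347
(641602+34443√347)^4 = 1355666371822207590758497 + 72775983935101527618408√347
(641602+34443√347)^5 = 1739596510986687599414840072362 + 93386433689401306371520721787√347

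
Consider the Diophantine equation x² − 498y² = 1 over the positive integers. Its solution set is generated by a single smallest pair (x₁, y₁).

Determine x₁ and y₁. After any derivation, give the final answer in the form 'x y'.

179777 8056

√498 → a₀=22, period (3,6,22,6,3,44); ℓ=6 even so k=5
k=0  a_k=22  p_k/q_k = 22/1
k=1  a_k=3  p_k/q_k = 67/3
k=2  a_k=6  p_k/q_k = 424/19
k=3  a_k=22  p_k/q_k = 9395/421
k=4  a_k=6  p_k/q_k = 56794/2545
k=5  a_k=3  p_k/q_k = 179777/8056
→ (179777, 8056).  Check: 179777²=32319769729, 498·8056²=32319769728, difference 1.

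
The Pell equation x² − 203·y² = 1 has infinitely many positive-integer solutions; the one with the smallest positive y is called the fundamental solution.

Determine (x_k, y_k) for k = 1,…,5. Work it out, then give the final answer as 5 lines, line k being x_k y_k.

57 4
6497 456
740601 51980
84422017 5925264
9623369337 675428116

d=203: √d = [14; 4,28] (ℓ=2, even), read p_1/q_1
step 0: (14, 1)  from 14·(1,0) + (0,1)
step 1: (57, 4)  from 4·(14,1) + (1,0)
→ (57, 4).  Check: 57²=3249, 203·4²=3248, difference 1.
(57+4√203)^2 = 6497 + 456√203
(57+4√203)^3 = 740601 + 51980√203
(57+4√203)^4 = 84422017 + 5925264√203
(57+4√203)^5 = 9623369337 + 675428116√203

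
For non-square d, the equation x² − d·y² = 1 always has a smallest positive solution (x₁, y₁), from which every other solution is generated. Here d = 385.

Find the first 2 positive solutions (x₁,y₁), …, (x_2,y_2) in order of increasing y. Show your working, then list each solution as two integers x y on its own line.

√385 → a₀=19, period (1,1,1,1,1,…,1,1,38); ℓ=16 even so k=15
step 0: (19, 1)  from 19·(1,0) + (0,1)
step 1: (20, 1)  from 1·(19,1) + (1,0)
…
step 6: (569, 29)  from 3·(157,8) + (98,5)
…
step 10: (10262, 523)  from 3·(2747,140) + (2021,103)
step 11: (13009, 663)  from 1·(10262,523) + (2747,140)
…
step 13: (36280, 1849)  from 1·(23271,1186) + (13009,663)
step 14: (59551, 3035)  from 1·(36280,1849) + (23271,1186)
step 15: (95831, 4884)  from 1·(59551,3035) + (36280,1849)
→ (95831, 4884).  Check: 95831²=9183580561, 385·4884²=9183580560, difference 1.
(x_2, y_2) = (95831·95831 + 385·4884·4884, 95831·4884 + 4884·95831) = (18367161121, 936077208)

95831 4884
18367161121 936077208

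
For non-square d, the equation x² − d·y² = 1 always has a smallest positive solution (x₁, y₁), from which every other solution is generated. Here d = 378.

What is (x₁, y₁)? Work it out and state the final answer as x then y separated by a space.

[19; 2,3,1,4,1,3,2,38] for √378; ℓ=8 ⇒ convergent index 7
i=0: a=19 ⇒ p=19, q=1
…
i=5: a=1 ⇒ p=1011, q=52
i=6: a=3 ⇒ p=3869, q=199
i=7: a=2 ⇒ p=8749, q=450
→ (8749, 450).  Check: 8749²=76545001, 378·450²=76545000, difference 1.

8749 450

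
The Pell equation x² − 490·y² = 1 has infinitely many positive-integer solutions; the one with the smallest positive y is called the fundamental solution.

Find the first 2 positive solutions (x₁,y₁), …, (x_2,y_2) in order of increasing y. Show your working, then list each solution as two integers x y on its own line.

1039681 46968
2161873163521 97663474416

√490 = [22; 7,2,1,4,4,4,1,2,7,44, …], period ℓ=10 (even) → k=9
i=0: a=22 ⇒ p=22, q=1
i=1: a=7 ⇒ p=155, q=7
i=2: a=2 ⇒ p=332, q=15
i=3: a=1 ⇒ p=487, q=22
i=4: a=4 ⇒ p=2280, q=103
…
i=6: a=4 ⇒ p=40708, q=1839
i=7: a=1 ⇒ p=50315, q=2273
i=8: a=2 ⇒ p=141338, q=6385
i=9: a=7 ⇒ p=1039681, q=46968
→ (1039681, 46968).  Check: 1039681²=1080936581761, 490·46968²=1080936581760, difference 1.
(x_2, y_2) = (1039681·1039681 + 490·46968·46968, 1039681·46968 + 46968·1039681) = (2161873163521, 97663474416)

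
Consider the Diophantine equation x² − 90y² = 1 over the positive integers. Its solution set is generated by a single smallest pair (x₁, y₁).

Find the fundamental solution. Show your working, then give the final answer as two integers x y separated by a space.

√90 → a₀=9, period (2,18); ℓ=2 even so k=1
step 0: (9, 1)  from 9·(1,0) + (0,1)
step 1: (19, 2)  from 2·(9,1) + (1,0)
→ (19, 2).  Check: 19²=361, 90·2²=360, difference 1.

19 2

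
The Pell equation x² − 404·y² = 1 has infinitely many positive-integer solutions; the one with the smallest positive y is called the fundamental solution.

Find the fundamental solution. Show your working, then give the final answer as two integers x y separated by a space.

d=404: √d = [20; 10,40] (ℓ=2, even), read p_1/q_1
a_0=20:  p_0=20·1+0=20,  q_0=20·0+1=1
a_1=10:  p_1=10·20+1=201,  q_1=10·1+0=10
→ (201, 10).  Check: 201²=40401, 404·10²=40400, difference 1.

201 10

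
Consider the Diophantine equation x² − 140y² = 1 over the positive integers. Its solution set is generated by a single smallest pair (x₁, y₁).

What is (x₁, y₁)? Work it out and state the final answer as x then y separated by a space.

71 6

√140 = [11; 1,4,1,22, …], period ℓ=4 (even) → k=3
k=0  a_k=11  p_k/q_k = 11/1
k=1  a_k=1  p_k/q_k = 12/1
k=2  a_k=4  p_k/q_k = 59/5
k=3  a_k=1  p_k/q_k = 71/6
→ (71, 6).  Check: 71²=5041, 140·6²=5040, difference 1.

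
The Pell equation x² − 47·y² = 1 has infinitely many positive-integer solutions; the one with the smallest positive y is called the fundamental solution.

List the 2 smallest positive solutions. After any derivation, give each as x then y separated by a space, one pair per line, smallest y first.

48 7
4607 672

d=47: √d = [6; 1,5,1,12] (ℓ=4, even), read p_3/q_3
i=0: a=6 ⇒ p=6, q=1
i=1: a=1 ⇒ p=7, q=1
i=2: a=5 ⇒ p=41, q=6
i=3: a=1 ⇒ p=48, q=7
fundamental: x₁=48, y₁=7  (since 2304 − 47·49 = 1)
n=2: (48,7)∘(48,7) = (48·48+47·7·7, 48·7+7·48) = (4607,672)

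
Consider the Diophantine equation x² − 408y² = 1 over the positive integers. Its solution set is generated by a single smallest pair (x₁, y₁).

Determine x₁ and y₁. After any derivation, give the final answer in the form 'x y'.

[20; 5,40] for √408; ℓ=2 ⇒ convergent index 1
k=0  a_k=20  p_k/q_k = 20/1
k=1  a_k=5  p_k/q_k = 101/5
fundamental: x₁=101, y₁=5  (since 10201 − 408·25 = 1)

101 5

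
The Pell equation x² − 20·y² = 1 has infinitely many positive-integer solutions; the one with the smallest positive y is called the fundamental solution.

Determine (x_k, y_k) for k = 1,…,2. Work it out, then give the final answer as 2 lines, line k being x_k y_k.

9 2
161 36

[4; 2,8] for √20; ℓ=2 ⇒ convergent index 1
step 0: (4, 1)  from 4·(1,0) + (0,1)
step 1: (9, 2)  from 2·(4,1) + (1,0)
→ (9, 2).  Check: 9²=81, 20·2²=80, difference 1.
(x_2, y_2) = (9·9 + 20·2·2, 9·2 + 2·9) = (161, 36)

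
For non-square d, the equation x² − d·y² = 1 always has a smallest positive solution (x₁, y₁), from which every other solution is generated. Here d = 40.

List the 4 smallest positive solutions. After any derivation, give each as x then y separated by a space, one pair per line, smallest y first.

[6; 3,12] for √40; ℓ=2 ⇒ convergent index 1
k=0  a_k=6  p_k/q_k = 6/1
k=1  a_k=3  p_k/q_k = 19/3
(x₁, y₁) = (19, 3);  19² − 40·3² = 1 ✓
(19+3√40)^2 = 721 + 114√40
(19+3√40)^3 = 27379 + 4329√40
(19+3√40)^4 = 1039681 + 164388√40

19 3
721 114
27379 4329
1039681 164388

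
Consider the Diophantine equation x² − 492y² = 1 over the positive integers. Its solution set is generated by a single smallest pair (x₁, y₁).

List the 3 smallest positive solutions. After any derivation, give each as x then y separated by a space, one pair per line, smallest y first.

29767 1342
1772148577 79894628
105503093353351 4756446782010

[22; 5,1,1,10,1,1,5,44] for √492; ℓ=8 ⇒ convergent index 7
k=0  a_k=22  p_k/q_k = 22/1
…
k=2  a_k=1  p_k/q_k = 133/6
…
k=4  a_k=10  p_k/q_k = 2573/116
k=5  a_k=1  p_k/q_k = 2817/127
k=6  a_k=1  p_k/q_k = 5390/243
k=7  a_k=5  p_k/q_k = 29767/1342
fundamental: x₁=29767, y₁=1342  (since 886074289 − 492·1800964 = 1)
(x_2, y_2) = (29767·29767 + 492·1342·1342, 29767·1342 + 1342·29767) = (1772148577, 79894628)
(x_3, y_3) = (29767·1772148577 + 492·1342·79894628, 29767·79894628 + 1342·1772148577) = (105503093353351, 4756446782010)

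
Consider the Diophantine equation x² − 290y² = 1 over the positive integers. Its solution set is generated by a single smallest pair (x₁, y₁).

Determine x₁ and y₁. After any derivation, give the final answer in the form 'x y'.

d=290: √d = [17; 34] (ℓ=1, odd), read p_1/q_1
step 0: (17, 1)  from 17·(1,0) + (0,1)
step 1: (579, 34)  from 34·(17,1) + (1,0)
→ (579, 34).  Check: 579²=335241, 290·34²=335240, difference 1.

579 34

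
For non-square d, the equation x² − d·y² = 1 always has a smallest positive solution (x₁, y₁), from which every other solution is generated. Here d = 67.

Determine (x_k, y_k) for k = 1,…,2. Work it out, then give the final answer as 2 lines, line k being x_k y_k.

48842 5967
4771081927 582880428

[8; 5,2,1,1,7,1,1,2,5,16] for √67; ℓ=10 ⇒ convergent index 9
k=0  a_k=8  p_k/q_k = 8/1
k=1  a_k=5  p_k/q_k = 41/5
k=2  a_k=2  p_k/q_k = 90/11
k=3  a_k=1  p_k/q_k = 131/16
k=4  a_k=1  p_k/q_k = 221/27
k=5  a_k=7  p_k/q_k = 1678/205
…
k=7  a_k=1  p_k/q_k = 3577/437
k=8  a_k=2  p_k/q_k = 9053/1106
k=9  a_k=5  p_k/q_k = 48842/5967
fundamental: x₁=48842, y₁=5967  (since 2385540964 − 67·35605089 = 1)
n=2: (48842,5967)∘(48842,5967) = (48842·48842+67·5967·5967, 48842·5967+5967·48842) = (4771081927,582880428)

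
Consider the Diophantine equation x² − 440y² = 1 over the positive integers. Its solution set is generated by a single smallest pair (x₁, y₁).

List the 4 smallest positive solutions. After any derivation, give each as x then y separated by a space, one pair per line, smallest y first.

[20; 1,40] for √440; ℓ=2 ⇒ convergent index 1
step 0: (20, 1)  from 20·(1,0) + (0,1)
step 1: (21, 1)  from 1·(20,1) + (1,0)
fundamental: x₁=21, y₁=1  (since 441 − 440·1 = 1)
k=2:  x_2 = 21·21+440·1·1 = 881,  y_2 = 21·1+1·21 = 42
k=3:  x_3 = 21·881+440·1·42 = 36981,  y_3 = 21·42+1·881 = 1763
k=4:  x_4 = 21·36981+440·1·1763 = 1552321,  y_4 = 21·1763+1·36981 = 74004

21 1
881 42
36981 1763
1552321 74004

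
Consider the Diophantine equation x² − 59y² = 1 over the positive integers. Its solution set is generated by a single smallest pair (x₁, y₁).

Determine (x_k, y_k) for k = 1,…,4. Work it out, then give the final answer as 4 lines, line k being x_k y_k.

530 69
561799 73140
595506410 77528331
631236232801 82179957720

√59 → a₀=7, period (1,2,7,2,1,14); ℓ=6 even so k=5
i=0: a=7 ⇒ p=7, q=1
i=1: a=1 ⇒ p=8, q=1
…
i=4: a=2 ⇒ p=361, q=47
i=5: a=1 ⇒ p=530, q=69
fundamental: x₁=530, y₁=69  (since 280900 − 59·4761 = 1)
(530+69√59)^2 = 561799 + 73140√59
(530+69√59)^3 = 595506410 + 77528331√59
(530+69√59)^4 = 631236232801 + 82179957720√59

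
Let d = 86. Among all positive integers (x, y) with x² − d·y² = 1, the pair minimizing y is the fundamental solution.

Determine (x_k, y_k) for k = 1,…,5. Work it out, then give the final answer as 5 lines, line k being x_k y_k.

10405 1122
216528049 23348820
4505948689285 485888943078
93768792007492801 10111348882104360
1951328557169976499525 210417169750702788522

√86 = [9; 3,1,1,1,8,1,1,1,3,18, …], period ℓ=10 (even) → k=9
a_0=9:  p_0=9·1+0=9,  q_0=9·0+1=1
…
a_4=1:  p_4=1·65+37=102,  q_4=1·7+4=11
…
a_8=1:  p_8=1·1864+983=2847,  q_8=1·201+106=307
a_9=3:  p_9=3·2847+1864=10405,  q_9=3·307+201=1122
(x₁, y₁) = (10405, 1122);  10405² − 86·1122² = 1 ✓
n=2: (10405,1122)∘(10405,1122) = (10405·10405+86·1122·1122, 10405·1122+1122·10405) = (216528049,23348820)
n=3: (216528049,23348820)∘(10405,1122) = (10405·216528049+86·1122·23348820, 10405·23348820+1122·216528049) = (4505948689285,485888943078)
n=4: (4505948689285,485888943078)∘(10405,1122) = (10405·4505948689285+86·1122·485888943078, 10405·485888943078+1122·4505948689285) = (93768792007492801,10111348882104360)
n=5: (93768792007492801,10111348882104360)∘(10405,1122) = (10405·93768792007492801+86·1122·10111348882104360, 10405·10111348882104360+1122·93768792007492801) = (1951328557169976499525,210417169750702788522)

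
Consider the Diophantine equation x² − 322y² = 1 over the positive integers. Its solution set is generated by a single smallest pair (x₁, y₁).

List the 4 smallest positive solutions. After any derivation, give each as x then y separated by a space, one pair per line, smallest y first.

√322 = [17; 1,16,1,34, …], period ℓ=4 (even) → k=3
k=0  a_k=17  p_k/q_k = 17/1
k=1  a_k=1  p_k/q_k = 18/1
k=2  a_k=16  p_k/q_k = 305/17
k=3  a_k=1  p_k/q_k = 323/18
(x₁, y₁) = (323, 18);  323² − 322·18² = 1 ✓
n=2: (323,18)∘(323,18) = (323·323+322·18·18, 323·18+18·323) = (208657,11628)
n=3: (208657,11628)∘(323,18) = (323·208657+322·18·11628, 323·11628+18·208657) = (134792099,7511670)
n=4: (134792099,7511670)∘(323,18) = (323·134792099+322·18·7511670, 323·7511670+18·134792099) = (87075487297,4852527192)

323 18
208657 11628
134792099 7511670
87075487297 4852527192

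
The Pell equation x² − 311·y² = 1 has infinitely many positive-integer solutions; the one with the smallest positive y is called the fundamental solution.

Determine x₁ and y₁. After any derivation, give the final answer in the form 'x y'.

16883880 957397

√311 = [17; 1,1,1,2,1,…,1,1,34, …], period ℓ=16 (even) → k=15
k=0  a_k=17  p_k/q_k = 17/1
…
k=4  a_k=2  p_k/q_k = 141/8
…
k=7  a_k=3  p_k/q_k = 4109/233
k=8  a_k=17  p_k/q_k = 71158/4035
…
k=14  a_k=1  p_k/q_k = 10724507/608131
k=15  a_k=1  p_k/q_k = 16883880/957397
fundamental: x₁=16883880, y₁=957397  (since 285065403854400 − 311·916609015609 = 1)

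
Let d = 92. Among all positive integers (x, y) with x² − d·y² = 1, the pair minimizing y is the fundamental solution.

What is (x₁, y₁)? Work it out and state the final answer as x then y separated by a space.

1151 120

d=92: √d = [9; 1,1,2,4,2,1,1,18] (ℓ=8, even), read p_7/q_7
a_0=9:  p_0=9·1+0=9,  q_0=9·0+1=1
…
a_3=2:  p_3=2·19+10=48,  q_3=2·2+1=5
…
a_6=1:  p_6=1·470+211=681,  q_6=1·49+22=71
a_7=1:  p_7=1·681+470=1151,  q_7=1·71+49=120
→ (1151, 120).  Check: 1151²=1324801, 92·120²=1324800, difference 1.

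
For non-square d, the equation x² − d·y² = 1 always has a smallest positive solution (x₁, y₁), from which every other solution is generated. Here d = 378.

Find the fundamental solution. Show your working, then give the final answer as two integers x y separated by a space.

8749 450

√378 → a₀=19, period (2,3,1,4,1,3,2,38); ℓ=8 even so k=7
k=0  a_k=19  p_k/q_k = 19/1
k=1  a_k=2  p_k/q_k = 39/2
…
k=3  a_k=1  p_k/q_k = 175/9
k=4  a_k=4  p_k/q_k = 836/43
…
k=6  a_k=3  p_k/q_k = 3869/199
k=7  a_k=2  p_k/q_k = 8749/450
→ (8749, 450).  Check: 8749²=76545001, 378·450²=76545000, difference 1.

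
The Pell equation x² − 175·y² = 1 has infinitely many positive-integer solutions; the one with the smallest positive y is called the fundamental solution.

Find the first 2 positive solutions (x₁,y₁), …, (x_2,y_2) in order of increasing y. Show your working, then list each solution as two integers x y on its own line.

d=175: √d = [13; 4,2,1,2,4,26] (ℓ=6, even), read p_5/q_5
a_0=13:  p_0=13·1+0=13,  q_0=13·0+1=1
a_1=4:  p_1=4·13+1=53,  q_1=4·1+0=4
…
a_3=1:  p_3=1·119+53=172,  q_3=1·9+4=13
a_4=2:  p_4=2·172+119=463,  q_4=2·13+9=35
a_5=4:  p_5=4·463+172=2024,  q_5=4·35+13=153
→ (2024, 153).  Check: 2024²=4096576, 175·153²=4096575, difference 1.
n=2: (2024,153)∘(2024,153) = (2024·2024+175·153·153, 2024·153+153·2024) = (8193151,619344)

2024 153
8193151 619344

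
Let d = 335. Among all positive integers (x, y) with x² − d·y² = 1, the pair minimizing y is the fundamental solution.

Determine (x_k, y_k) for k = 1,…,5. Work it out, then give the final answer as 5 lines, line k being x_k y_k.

√335 → a₀=18, period (3,3,3,36); ℓ=4 even so k=3
i=0: a=18 ⇒ p=18, q=1
…
i=2: a=3 ⇒ p=183, q=10
i=3: a=3 ⇒ p=604, q=33
(x₁, y₁) = (604, 33);  604² − 335·33² = 1 ✓
k=2:  x_2 = 604·604+335·33·33 = 729631,  y_2 = 604·33+33·604 = 39864
k=3:  x_3 = 604·729631+335·33·39864 = 881393644,  y_3 = 604·39864+33·729631 = 48155679
k=4:  x_4 = 604·881393644+335·33·48155679 = 1064722792321,  y_4 = 604·48155679+33·881393644 = 58172020368
k=5:  x_5 = 604·1064722792321+335·33·58172020368 = 1286184251730124,  y_5 = 604·58172020368+33·1064722792321 = 70271752448865

604 33
729631 39864
881393644 48155679
1064722792321 58172020368
1286184251730124 70271752448865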